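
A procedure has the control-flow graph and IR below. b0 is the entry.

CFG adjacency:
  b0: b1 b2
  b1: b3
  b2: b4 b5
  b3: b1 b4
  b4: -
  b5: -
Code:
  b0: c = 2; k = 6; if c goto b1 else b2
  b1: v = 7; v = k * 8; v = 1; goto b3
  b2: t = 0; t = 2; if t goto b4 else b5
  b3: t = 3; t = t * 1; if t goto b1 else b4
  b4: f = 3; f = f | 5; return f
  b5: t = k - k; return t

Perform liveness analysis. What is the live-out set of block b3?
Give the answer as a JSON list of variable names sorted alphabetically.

Per-block:
  b0: def={c,k} ue=∅
  b1: def={v} ue={k}
  b2: def={t} ue=∅
  b3: def={t} ue=∅
  b4: def={f} ue=∅
  b5: def={t} ue={k}

Backward fixpoint:
  b0 li=∅ lo={k}
  b1 li={k} lo={k}
  b2 li={k} lo={k}
  b3 li={k} lo={k}
  b4 li=∅ lo=∅
  b5 li={k} lo=∅

live-out(b3) = ["k"]

Answer: ["k"]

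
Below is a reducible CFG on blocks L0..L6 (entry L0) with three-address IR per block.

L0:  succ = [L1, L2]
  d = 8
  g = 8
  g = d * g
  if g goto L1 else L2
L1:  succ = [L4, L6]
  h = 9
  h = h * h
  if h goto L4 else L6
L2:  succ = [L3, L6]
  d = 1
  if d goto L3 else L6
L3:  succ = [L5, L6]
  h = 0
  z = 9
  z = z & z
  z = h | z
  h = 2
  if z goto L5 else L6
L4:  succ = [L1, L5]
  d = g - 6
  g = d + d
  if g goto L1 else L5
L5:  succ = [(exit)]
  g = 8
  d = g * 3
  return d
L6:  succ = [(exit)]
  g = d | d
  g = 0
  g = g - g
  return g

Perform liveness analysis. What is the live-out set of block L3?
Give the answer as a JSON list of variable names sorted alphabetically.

Answer: ["d"]

Analysis:
Per-block:
  L0: {d,g} / ∅
  L1: {h} / ∅
  L2: {d} / ∅
  L3: {h,z} / ∅
  L4: {d,g} / {g}
  L5: {d,g} / ∅
  L6: {g} / {d}

Liveness:
  live L0: ∅→{d,g}
  live L1: {d,g}→{d,g}
  live L2: ∅→{d}
  live L3: {d}→{d}
  live L4: {g}→{d,g}
  live L5: ∅→∅
  live L6: {d}→∅

live-out(L3) = ["d"]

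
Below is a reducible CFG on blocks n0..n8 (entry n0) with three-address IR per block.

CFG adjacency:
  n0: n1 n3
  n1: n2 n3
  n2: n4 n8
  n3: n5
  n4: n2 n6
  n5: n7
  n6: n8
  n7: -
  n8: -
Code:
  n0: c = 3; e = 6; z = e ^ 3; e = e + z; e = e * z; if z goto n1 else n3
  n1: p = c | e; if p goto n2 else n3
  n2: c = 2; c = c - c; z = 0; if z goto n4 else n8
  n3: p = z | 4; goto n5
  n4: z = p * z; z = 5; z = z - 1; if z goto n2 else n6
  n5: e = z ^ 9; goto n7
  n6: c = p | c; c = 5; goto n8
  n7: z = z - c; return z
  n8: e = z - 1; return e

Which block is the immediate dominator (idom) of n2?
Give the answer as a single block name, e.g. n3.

Answer: n1

Working:
idom tree: n1←n0 n2←n1 n3←n0 n4←n2 n5←n3 n6←n4 n7←n5 n8←n2
Join-block Dom:
  n2: preds {n1,n4}: {n0,n1} ∩ {n0,n1,n2,n4} = {n0,n1}; idom=n1
  n3: preds {n0,n1}: {n0} ∩ {n0,n1} = {n0}; idom=n0
  n8: preds {n2,n6}: {n0,n1,n2} ∩ {n0,n1,n2,n4,n6} = {n0,n1,n2}; idom=n2

idom(n2) = n1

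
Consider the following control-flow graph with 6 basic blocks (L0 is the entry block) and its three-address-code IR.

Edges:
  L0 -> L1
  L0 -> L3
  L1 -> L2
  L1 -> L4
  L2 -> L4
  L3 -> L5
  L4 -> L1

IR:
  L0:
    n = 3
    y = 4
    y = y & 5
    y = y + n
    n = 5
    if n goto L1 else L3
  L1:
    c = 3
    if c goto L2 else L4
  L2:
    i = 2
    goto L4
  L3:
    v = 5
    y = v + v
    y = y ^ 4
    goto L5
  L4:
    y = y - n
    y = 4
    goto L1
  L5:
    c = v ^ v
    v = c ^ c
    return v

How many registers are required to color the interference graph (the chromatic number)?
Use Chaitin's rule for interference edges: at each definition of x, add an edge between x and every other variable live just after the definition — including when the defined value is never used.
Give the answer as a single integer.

Answer: 3

Working:
Per-block:
  L0: def={n,y} ue=∅
  L1: def={c} ue=∅
  L2: def={i} ue=∅
  L3: def={v,y} ue=∅
  L4: def={y} ue={n,y}
  L5: def={c,v} ue={v}

Liveness:
  L0: in=∅ out={n,y}
  L1: in={n,y} out={n,y}
  L2: in={n,y} out={n,y}
  L3: in=∅ out={v}
  L4: in={n,y} out={n,y}
  L5: in={v} out=∅

Interference:
  c — {n,y}
  i — {n,y}
  n — {c,i,y}
  v — {y}
  y — {c,i,n,v}

Registers:
  lower bound: {c,n,y} mutually conflict ⇒ χ ≥ 3
  3-colouring: R0={y}  R1={n,v}  R2={c,i}
  χ = 3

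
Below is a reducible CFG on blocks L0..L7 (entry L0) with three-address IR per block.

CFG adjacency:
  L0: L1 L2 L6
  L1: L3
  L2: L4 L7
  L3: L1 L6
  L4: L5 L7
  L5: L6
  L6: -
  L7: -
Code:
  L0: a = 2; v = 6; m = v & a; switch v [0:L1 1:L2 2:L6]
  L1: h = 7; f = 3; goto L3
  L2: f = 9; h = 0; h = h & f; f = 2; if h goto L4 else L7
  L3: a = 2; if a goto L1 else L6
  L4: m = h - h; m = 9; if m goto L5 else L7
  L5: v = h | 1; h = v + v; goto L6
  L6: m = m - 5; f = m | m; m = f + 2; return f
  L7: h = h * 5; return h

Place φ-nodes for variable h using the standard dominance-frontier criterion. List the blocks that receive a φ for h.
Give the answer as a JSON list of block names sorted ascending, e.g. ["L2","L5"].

Answer: ["L1", "L6"]

Working:
idom tree: L1←L0 L2←L0 L3←L1 L4←L2 L5←L4 L6←L0 L7←L2
Dom at joins:
  L1: preds {L0,L3}: {L0} ∩ {L0,L1,L3} = {L0}; idom=L0
  L6: preds {L0,L3,L5}: {L0} ∩ {L0,L1,L3} ∩ {L0,L2,L4,L5} = {L0}; idom=L0
  L7: preds {L2,L4}: {L0,L2} ∩ {L0,L2,L4} = {L0,L2}; idom=L2

Frontier:
  L1←L0: walk · to L0
  L1←L3: walk L3→L1 to L0
  L6←L0: walk · to L0
  L6←L3: walk L3→L1 to L0
  L6←L5: walk L5→L4→L2 to L0
  L7←L2: walk · to L2
  L7←L4: walk L4 to L2
  L0 → ∅
  L1 → {L1,L6}
  L2 → {L6}
  L3 → {L1,L6}
  L4 → {L6,L7}
  L5 → {L6}
  L6 → ∅
  L7 → ∅

φ for h: defs {L1,L2,L5,L7}
  DF⁺ = {L1,L6}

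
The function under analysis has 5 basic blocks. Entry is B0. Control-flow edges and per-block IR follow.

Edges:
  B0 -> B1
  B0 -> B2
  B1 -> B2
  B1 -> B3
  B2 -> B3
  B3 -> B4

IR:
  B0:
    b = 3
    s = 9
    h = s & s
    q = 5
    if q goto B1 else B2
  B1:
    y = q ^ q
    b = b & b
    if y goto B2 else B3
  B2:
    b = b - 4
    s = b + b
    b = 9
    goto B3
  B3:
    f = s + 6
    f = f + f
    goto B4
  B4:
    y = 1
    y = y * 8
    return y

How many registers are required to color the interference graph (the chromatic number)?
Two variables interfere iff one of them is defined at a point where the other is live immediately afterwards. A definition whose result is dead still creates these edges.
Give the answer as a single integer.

Answer: 3

Working:
Block summaries:
  B0 def {b,h,q,s} use ∅
  B1 def {b,y} use {b,q}
  B2 def {b,s} use {b}
  B3 def {f} use {s}
  B4 def {y} use ∅

Live sets:
  B0 li=∅ lo={b,q,s}
  B1 li={b,q,s} lo={b,s}
  B2 li={b} lo={s}
  B3 li={s} lo=∅
  B4 li=∅ lo=∅

Interference:
  b: {h,q,s,y}
  f: ∅
  h: {b,s}
  q: {b,s}
  s: {b,h,q,y}
  y: {b,s}

Colouring:
  clique {b,h,s} ⇒ need ≥ 3
  assign b→R0 f→R0 h→R2 q→R2 s→R1 y→R2 — no edge inside a register ⇒ χ ≤ 3
  χ = 3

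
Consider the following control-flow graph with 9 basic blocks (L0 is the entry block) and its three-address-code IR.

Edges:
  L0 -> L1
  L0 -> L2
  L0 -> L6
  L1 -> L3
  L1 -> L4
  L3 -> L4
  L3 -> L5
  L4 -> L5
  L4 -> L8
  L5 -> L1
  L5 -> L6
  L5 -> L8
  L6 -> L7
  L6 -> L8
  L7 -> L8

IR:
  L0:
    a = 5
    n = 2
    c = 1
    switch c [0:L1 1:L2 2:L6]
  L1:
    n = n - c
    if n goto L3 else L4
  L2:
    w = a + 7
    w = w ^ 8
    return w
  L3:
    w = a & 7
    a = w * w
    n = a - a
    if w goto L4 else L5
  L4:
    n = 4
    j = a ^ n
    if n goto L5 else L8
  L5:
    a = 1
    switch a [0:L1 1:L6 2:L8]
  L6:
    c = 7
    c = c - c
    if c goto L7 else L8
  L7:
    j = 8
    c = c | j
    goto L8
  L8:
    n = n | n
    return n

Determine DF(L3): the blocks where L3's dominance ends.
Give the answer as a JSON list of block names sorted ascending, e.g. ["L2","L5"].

Answer: ["L4", "L5"]

Analysis:
idom tree: L1←L0 L2←L0 L3←L1 L4←L1 L5←L1 L6←L0 L7←L6 L8←L0
Dom∩ at merges:
  L1: preds {L0,L5}: {L0} ∩ {L0,L1,L5} = {L0}; idom=L0
  L4: preds {L1,L3}: {L0,L1} ∩ {L0,L1,L3} = {L0,L1}; idom=L1
  L5: preds {L3,L4}: {L0,L1,L3} ∩ {L0,L1,L4} = {L0,L1}; idom=L1
  L6: preds {L0,L5}: {L0} ∩ {L0,L1,L5} = {L0}; idom=L0
  L8: preds {L4,L5,L6,L7}: {L0,L1,L4} ∩ {L0,L1,L5} ∩ {L0,L6} ∩ {L0,L6,L7} = {L0}; idom=L0

Frontier:
  join L1 pred L0: · stop@L0
  join L1 pred L5: L5→L1 stop@L0
  join L4 pred L1: · stop@L1
  join L4 pred L3: L3 stop@L1
  join L5 pred L3: L3 stop@L1
  join L5 pred L4: L4 stop@L1
  join L6 pred L0: · stop@L0
  join L6 pred L5: L5→L1 stop@L0
  join L8 pred L4: L4→L1 stop@L0
  join L8 pred L5: L5→L1 stop@L0
  join L8 pred L6: L6 stop@L0
  join L8 pred L7: L7→L6 stop@L0
  L0: DF=∅
  L1: DF={L1,L6,L8}
  L2: DF=∅
  L3: DF={L4,L5}
  L4: DF={L5,L8}
  L5: DF={L1,L6,L8}
  L6: DF={L8}
  L7: DF={L8}
  L8: DF=∅

DF(L3) = ["L4", "L5"]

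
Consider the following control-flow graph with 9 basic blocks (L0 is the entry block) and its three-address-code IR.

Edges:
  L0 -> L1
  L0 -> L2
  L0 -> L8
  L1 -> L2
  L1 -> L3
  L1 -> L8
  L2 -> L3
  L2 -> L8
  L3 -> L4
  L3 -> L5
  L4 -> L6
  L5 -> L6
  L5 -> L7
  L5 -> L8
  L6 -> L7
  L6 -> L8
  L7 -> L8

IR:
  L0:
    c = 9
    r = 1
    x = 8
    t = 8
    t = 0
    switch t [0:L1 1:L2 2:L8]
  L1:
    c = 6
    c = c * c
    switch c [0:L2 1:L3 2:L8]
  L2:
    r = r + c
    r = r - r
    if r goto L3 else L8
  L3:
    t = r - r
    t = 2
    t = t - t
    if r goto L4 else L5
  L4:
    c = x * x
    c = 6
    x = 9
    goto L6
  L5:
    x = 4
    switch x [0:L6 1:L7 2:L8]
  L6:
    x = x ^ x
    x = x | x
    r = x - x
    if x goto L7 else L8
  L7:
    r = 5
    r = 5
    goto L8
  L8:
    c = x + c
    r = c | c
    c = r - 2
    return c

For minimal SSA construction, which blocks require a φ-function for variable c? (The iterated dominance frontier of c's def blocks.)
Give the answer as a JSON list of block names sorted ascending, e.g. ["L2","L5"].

Answer: ["L2", "L3", "L6", "L7", "L8"]

Working:
idom tree: L1←L0 L2←L0 L3←L0 L4←L3 L5←L3 L6←L3 L7←L3 L8←L0
Join-block Dom:
  L2: preds {L0,L1}: {L0} ∩ {L0,L1} = {L0}; idom=L0
  L3: preds {L1,L2}: {L0,L1} ∩ {L0,L2} = {L0}; idom=L0
  L6: preds {L4,L5}: {L0,L3,L4} ∩ {L0,L3,L5} = {L0,L3}; idom=L3
  L7: preds {L5,L6}: {L0,L3,L5} ∩ {L0,L3,L6} = {L0,L3}; idom=L3
  L8: preds {L0,L1,L2,L5,L6,L7}: {L0} ∩ {L0,L1} ∩ {L0,L2} ∩ {L0,L3,L5} ∩ {L0,L3,L6} ∩ {L0,L3,L7} = {L0}; idom=L0

Frontier:
  join L2 pred L0: · stop@L0
  join L2 pred L1: L1 stop@L0
  join L3 pred L1: L1 stop@L0
  join L3 pred L2: L2 stop@L0
  join L6 pred L4: L4 stop@L3
  join L6 pred L5: L5 stop@L3
  join L7 pred L5: L5 stop@L3
  join L7 pred L6: L6 stop@L3
  join L8 pred L0: · stop@L0
  join L8 pred L1: L1 stop@L0
  join L8 pred L2: L2 stop@L0
  join L8 pred L5: L5→L3 stop@L0
  join L8 pred L6: L6→L3 stop@L0
  join L8 pred L7: L7→L3 stop@L0
  L0: DF=∅
  L1: DF={L2,L3,L8}
  L2: DF={L3,L8}
  L3: DF={L8}
  L4: DF={L6}
  L5: DF={L6,L7,L8}
  L6: DF={L7,L8}
  L7: DF={L8}
  L8: DF=∅

φ for c: defs {L0,L1,L4,L8}
  DF⁺ = {L2,L3,L6,L7,L8}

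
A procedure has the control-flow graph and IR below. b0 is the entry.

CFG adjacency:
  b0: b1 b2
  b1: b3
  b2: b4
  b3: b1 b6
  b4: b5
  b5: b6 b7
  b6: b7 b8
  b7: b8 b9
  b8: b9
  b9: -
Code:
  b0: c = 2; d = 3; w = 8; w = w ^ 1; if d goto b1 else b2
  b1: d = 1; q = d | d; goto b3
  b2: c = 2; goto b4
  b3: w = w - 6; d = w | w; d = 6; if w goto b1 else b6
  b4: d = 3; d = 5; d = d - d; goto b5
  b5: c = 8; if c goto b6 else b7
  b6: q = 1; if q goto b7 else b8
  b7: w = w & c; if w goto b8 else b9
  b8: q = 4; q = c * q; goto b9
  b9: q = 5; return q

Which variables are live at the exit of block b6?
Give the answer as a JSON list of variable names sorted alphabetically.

Answer: ["c", "w"]

Derivation:
Per-block:
  b0: def={c,d,w} ue=∅
  b1: def={d,q} ue=∅
  b2: def={c} ue=∅
  b3: def={d,w} ue={w}
  b4: def={d} ue=∅
  b5: def={c} ue=∅
  b6: def={q} ue=∅
  b7: def={w} ue={c,w}
  b8: def={q} ue={c}
  b9: def={q} ue=∅

Liveness:
  b0: in=∅ out={c,w}
  b1: in={c,w} out={c,w}
  b2: in={w} out={w}
  b3: in={c,w} out={c,w}
  b4: in={w} out={w}
  b5: in={w} out={c,w}
  b6: in={c,w} out={c,w}
  b7: in={c,w} out={c}
  b8: in={c} out=∅
  b9: in=∅ out=∅

live-out(b6) = ["c", "w"]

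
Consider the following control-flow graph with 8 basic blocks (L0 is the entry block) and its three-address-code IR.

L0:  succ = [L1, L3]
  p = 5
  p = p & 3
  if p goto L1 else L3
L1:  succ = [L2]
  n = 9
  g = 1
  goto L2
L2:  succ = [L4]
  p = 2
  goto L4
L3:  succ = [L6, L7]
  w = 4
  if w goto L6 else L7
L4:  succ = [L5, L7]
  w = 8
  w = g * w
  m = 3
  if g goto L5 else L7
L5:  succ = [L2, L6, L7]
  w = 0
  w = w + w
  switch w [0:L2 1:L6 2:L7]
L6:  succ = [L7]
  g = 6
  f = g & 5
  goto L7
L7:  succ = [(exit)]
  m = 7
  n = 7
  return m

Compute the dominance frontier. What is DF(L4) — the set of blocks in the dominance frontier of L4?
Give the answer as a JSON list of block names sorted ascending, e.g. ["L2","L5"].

idom tree: L1←L0 L2←L1 L3←L0 L4←L2 L5←L4 L6←L0 L7←L0
Dom∩ at merges:
  L2: preds {L1,L5}: {L0,L1} ∩ {L0,L1,L2,L4,L5} = {L0,L1}; idom=L1
  L6: preds {L3,L5}: {L0,L3} ∩ {L0,L1,L2,L4,L5} = {L0}; idom=L0
  L7: preds {L3,L4,L5,L6}: {L0,L3} ∩ {L0,L1,L2,L4} ∩ {L0,L1,L2,L4,L5} ∩ {L0,L6} = {L0}; idom=L0

DF derivation:
  join L2 pred L1: · stop@L1
  join L2 pred L5: L5→L4→L2 stop@L1
  join L6 pred L3: L3 stop@L0
  join L6 pred L5: L5→L4→L2→L1 stop@L0
  join L7 pred L3: L3 stop@L0
  join L7 pred L4: L4→L2→L1 stop@L0
  join L7 pred L5: L5→L4→L2→L1 stop@L0
  join L7 pred L6: L6 stop@L0
  DF(L0)=∅
  DF(L1)={L6,L7}
  DF(L2)={L2,L6,L7}
  DF(L3)={L6,L7}
  DF(L4)={L2,L6,L7}
  DF(L5)={L2,L6,L7}
  DF(L6)={L7}
  DF(L7)=∅

DF(L4) = ["L2", "L6", "L7"]

Answer: ["L2", "L6", "L7"]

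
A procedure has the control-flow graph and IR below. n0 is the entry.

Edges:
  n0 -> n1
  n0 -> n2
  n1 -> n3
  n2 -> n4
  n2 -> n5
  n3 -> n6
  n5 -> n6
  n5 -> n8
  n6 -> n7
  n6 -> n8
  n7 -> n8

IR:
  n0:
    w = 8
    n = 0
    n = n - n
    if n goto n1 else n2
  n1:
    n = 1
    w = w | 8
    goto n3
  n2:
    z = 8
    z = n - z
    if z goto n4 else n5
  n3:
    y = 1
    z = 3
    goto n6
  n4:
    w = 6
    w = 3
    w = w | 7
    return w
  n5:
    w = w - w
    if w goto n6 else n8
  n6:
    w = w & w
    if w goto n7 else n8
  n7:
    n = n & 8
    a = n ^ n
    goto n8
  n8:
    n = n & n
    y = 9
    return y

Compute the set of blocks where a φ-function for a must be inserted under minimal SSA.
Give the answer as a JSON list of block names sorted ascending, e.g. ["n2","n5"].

idom tree: n1←n0 n2←n0 n3←n1 n4←n2 n5←n2 n6←n0 n7←n6 n8←n0
Join-block Dom:
  n6: preds {n3,n5}: {n0,n1,n3} ∩ {n0,n2,n5} = {n0}; idom=n0
  n8: preds {n5,n6,n7}: {n0,n2,n5} ∩ {n0,n6} ∩ {n0,n6,n7} = {n0}; idom=n0

DF walk-up:
  join n6 pred n3: n3→n1 stop@n0
  join n6 pred n5: n5→n2 stop@n0
  join n8 pred n5: n5→n2 stop@n0
  join n8 pred n6: n6 stop@n0
  join n8 pred n7: n7→n6 stop@n0
  DF(n0)=∅
  DF(n1)={n6}
  DF(n2)={n6,n8}
  DF(n3)={n6}
  DF(n4)=∅
  DF(n5)={n6,n8}
  DF(n6)={n8}
  DF(n7)={n8}
  DF(n8)=∅

φ for a: defs {n7}
  DF⁺ = {n8}

Answer: ["n8"]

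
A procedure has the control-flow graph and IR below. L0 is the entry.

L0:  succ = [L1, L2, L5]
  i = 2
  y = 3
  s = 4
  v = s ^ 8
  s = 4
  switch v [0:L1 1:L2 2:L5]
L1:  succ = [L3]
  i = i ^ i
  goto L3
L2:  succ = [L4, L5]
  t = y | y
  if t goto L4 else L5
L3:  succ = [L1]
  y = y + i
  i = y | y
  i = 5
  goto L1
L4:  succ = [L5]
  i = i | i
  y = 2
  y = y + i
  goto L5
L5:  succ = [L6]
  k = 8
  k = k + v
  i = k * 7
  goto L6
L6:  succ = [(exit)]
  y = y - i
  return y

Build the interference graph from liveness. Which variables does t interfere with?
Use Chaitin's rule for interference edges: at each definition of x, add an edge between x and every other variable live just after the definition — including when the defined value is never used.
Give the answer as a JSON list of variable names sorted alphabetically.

def/use:
  L0 def {i,s,v,y} use ∅
  L1 def {i} use {i}
  L2 def {t} use {y}
  L3 def {i,y} use {i,y}
  L4 def {i,y} use {i}
  L5 def {i,k} use {v}
  L6 def {y} use {i,y}

Liveness:
  L0 li=∅ lo={i,v,y}
  L1 li={i,y} lo={i,y}
  L2 li={i,v,y} lo={i,v,y}
  L3 li={i,y} lo={i,y}
  L4 li={i,v} lo={v,y}
  L5 li={v,y} lo={i,y}
  L6 li={i,y} lo=∅

Conflict graph:
  i — {s,t,v,y}
  k — {v,y}
  s — {i,v,y}
  t — {i,v,y}
  v — {i,k,s,t,y}
  y — {i,k,s,t,v}

N(t) = ["i", "v", "y"]

Answer: ["i", "v", "y"]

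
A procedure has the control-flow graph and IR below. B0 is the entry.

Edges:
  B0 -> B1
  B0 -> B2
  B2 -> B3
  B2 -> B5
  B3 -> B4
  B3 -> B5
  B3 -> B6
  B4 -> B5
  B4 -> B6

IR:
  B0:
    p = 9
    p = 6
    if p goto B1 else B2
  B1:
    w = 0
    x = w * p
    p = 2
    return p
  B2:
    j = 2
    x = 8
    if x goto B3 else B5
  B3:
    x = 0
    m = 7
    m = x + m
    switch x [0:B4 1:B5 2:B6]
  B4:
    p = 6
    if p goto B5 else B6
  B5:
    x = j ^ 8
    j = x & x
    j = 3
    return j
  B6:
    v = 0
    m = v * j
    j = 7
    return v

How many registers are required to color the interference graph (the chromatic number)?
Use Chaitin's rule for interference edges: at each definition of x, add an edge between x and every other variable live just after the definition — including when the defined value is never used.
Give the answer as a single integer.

Answer: 3

Working:
def/use:
  B0 def {p} use ∅
  B1 def {p,w,x} use {p}
  B2 def {j,x} use ∅
  B3 def {m,x} use ∅
  B4 def {p} use ∅
  B5 def {j,x} use {j}
  B6 def {j,m,v} use {j}

Live sets:
  B0 li=∅ lo={p}
  B1 li={p} lo=∅
  B2 li=∅ lo={j}
  B3 li={j} lo={j}
  B4 li={j} lo={j}
  B5 li={j} lo=∅
  B6 li={j} lo=∅

Conflict graph:
  j: {m,p,v,x}
  m: {j,v,x}
  p: {j,w}
  v: {j,m}
  w: {p}
  x: {j,m}

Colouring:
  {j,m,v} pairwise interfere (3-clique) ⇒ χ ≥ 3
  3-colouring: c0={j,w}  c1={m,p}  c2={v,x}
  χ = 3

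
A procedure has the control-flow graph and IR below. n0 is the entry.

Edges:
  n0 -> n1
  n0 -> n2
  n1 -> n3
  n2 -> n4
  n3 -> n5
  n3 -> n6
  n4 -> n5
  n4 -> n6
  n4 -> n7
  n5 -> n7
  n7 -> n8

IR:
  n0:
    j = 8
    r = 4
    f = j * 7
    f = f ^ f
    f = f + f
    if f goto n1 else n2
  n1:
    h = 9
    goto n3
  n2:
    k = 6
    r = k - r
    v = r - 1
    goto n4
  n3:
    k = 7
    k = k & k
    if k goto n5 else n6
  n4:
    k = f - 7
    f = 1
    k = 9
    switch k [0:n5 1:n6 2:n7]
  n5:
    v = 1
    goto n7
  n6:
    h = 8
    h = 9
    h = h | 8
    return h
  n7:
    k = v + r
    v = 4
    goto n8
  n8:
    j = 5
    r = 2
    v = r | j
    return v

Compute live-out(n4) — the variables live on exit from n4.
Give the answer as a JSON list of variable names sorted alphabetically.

Answer: ["r", "v"]

Derivation:
Per-block:
  n0 def {f,j,r} use ∅
  n1 def {h} use ∅
  n2 def {k,r,v} use {r}
  n3 def {k} use ∅
  n4 def {f,k} use {f}
  n5 def {v} use ∅
  n6 def {h} use ∅
  n7 def {k,v} use {r,v}
  n8 def {j,r,v} use ∅

Live sets:
  n0: in=∅ out={f,r}
  n1: in={r} out={r}
  n2: in={f,r} out={f,r,v}
  n3: in={r} out={r}
  n4: in={f,r,v} out={r,v}
  n5: in={r} out={r,v}
  n6: in=∅ out=∅
  n7: in={r,v} out=∅
  n8: in=∅ out=∅

live-out(n4) = ["r", "v"]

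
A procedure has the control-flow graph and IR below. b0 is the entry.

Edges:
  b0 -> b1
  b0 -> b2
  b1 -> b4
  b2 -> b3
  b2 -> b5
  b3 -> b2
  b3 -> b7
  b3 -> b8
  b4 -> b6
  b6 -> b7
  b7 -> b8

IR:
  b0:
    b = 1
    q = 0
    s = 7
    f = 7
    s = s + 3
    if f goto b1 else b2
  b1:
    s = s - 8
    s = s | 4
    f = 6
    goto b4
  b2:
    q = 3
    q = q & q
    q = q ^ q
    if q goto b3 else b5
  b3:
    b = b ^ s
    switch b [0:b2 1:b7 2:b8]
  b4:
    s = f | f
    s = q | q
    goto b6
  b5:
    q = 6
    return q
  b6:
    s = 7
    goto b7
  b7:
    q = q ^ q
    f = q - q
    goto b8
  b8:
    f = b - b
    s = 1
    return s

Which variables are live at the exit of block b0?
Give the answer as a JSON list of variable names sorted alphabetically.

Block summaries:
  b0 def {b,f,q,s} use ∅
  b1 def {f,s} use {s}
  b2 def {q} use ∅
  b3 def {b} use {b,s}
  b4 def {s} use {f,q}
  b5 def {q} use ∅
  b6 def {s} use ∅
  b7 def {f,q} use {q}
  b8 def {f,s} use {b}

Backward fixpoint:
  b0: in=∅ out={b,q,s}
  b1: in={b,q,s} out={b,f,q}
  b2: in={b,s} out={b,q,s}
  b3: in={b,q,s} out={b,q,s}
  b4: in={b,f,q} out={b,q}
  b5: in=∅ out=∅
  b6: in={b,q} out={b,q}
  b7: in={b,q} out={b}
  b8: in={b} out=∅

live-out(b0) = ["b", "q", "s"]

Answer: ["b", "q", "s"]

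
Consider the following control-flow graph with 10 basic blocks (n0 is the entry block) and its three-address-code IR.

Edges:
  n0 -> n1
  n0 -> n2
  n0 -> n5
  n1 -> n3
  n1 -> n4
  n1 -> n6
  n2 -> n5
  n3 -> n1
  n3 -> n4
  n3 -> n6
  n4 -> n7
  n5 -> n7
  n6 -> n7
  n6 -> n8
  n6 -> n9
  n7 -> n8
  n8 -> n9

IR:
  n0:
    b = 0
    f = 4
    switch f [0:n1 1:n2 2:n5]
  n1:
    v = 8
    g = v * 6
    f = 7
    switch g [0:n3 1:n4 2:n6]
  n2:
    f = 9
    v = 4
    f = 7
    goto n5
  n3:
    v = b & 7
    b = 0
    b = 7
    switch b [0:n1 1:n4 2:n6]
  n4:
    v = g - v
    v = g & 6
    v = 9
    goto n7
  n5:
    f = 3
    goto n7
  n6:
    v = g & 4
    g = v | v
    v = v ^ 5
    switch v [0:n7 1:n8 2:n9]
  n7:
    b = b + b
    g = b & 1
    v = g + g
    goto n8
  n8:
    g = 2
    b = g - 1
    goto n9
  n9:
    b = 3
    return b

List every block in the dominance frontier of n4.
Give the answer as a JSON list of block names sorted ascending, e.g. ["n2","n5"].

Answer: ["n7"]

Working:
idom tree: n1←n0 n2←n0 n3←n1 n4←n1 n5←n0 n6←n1 n7←n0 n8←n0 n9←n0
Dom at joins:
  n1: preds {n0,n3}: {n0} ∩ {n0,n1,n3} = {n0}; idom=n0
  n4: preds {n1,n3}: {n0,n1} ∩ {n0,n1,n3} = {n0,n1}; idom=n1
  n5: preds {n0,n2}: {n0} ∩ {n0,n2} = {n0}; idom=n0
  n6: preds {n1,n3}: {n0,n1} ∩ {n0,n1,n3} = {n0,n1}; idom=n1
  n7: preds {n4,n5,n6}: {n0,n1,n4} ∩ {n0,n5} ∩ {n0,n1,n6} = {n0}; idom=n0
  n8: preds {n6,n7}: {n0,n1,n6} ∩ {n0,n7} = {n0}; idom=n0
  n9: preds {n6,n8}: {n0,n1,n6} ∩ {n0,n8} = {n0}; idom=n0

DF derivation:
  join n1 pred n0: · stop@n0
  join n1 pred n3: n3→n1 stop@n0
  join n4 pred n1: · stop@n1
  join n4 pred n3: n3 stop@n1
  join n5 pred n0: · stop@n0
  join n5 pred n2: n2 stop@n0
  join n6 pred n1: · stop@n1
  join n6 pred n3: n3 stop@n1
  join n7 pred n4: n4→n1 stop@n0
  join n7 pred n5: n5 stop@n0
  join n7 pred n6: n6→n1 stop@n0
  join n8 pred n6: n6→n1 stop@n0
  join n8 pred n7: n7 stop@n0
  join n9 pred n6: n6→n1 stop@n0
  join n9 pred n8: n8 stop@n0
  DF(n0)=∅
  DF(n1)={n1,n7,n8,n9}
  DF(n2)={n5}
  DF(n3)={n1,n4,n6}
  DF(n4)={n7}
  DF(n5)={n7}
  DF(n6)={n7,n8,n9}
  DF(n7)={n8}
  DF(n8)={n9}
  DF(n9)=∅

DF(n4) = ["n7"]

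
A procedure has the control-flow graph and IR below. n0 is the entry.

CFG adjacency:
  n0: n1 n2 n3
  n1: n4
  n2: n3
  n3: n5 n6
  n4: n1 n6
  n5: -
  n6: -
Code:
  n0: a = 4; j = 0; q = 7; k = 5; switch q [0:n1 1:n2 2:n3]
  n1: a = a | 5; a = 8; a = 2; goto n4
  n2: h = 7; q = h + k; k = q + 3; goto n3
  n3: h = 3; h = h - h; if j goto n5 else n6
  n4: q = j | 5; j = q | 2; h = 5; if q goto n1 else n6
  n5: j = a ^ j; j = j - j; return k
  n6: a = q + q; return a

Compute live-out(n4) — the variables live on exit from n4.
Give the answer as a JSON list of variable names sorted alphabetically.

Block summaries:
  n0: {a,j,k,q} / ∅
  n1: {a} / {a}
  n2: {h,k,q} / {k}
  n3: {h} / {j}
  n4: {h,j,q} / {j}
  n5: {j} / {a,j,k}
  n6: {a} / {q}

Live sets:
  live n0: ∅→{a,j,k,q}
  live n1: {a,j}→{a,j}
  live n2: {a,j,k}→{a,j,k,q}
  live n3: {a,j,k,q}→{a,j,k,q}
  live n4: {a,j}→{a,j,q}
  live n5: {a,j,k}→∅
  live n6: {q}→∅

live-out(n4) = ["a", "j", "q"]

Answer: ["a", "j", "q"]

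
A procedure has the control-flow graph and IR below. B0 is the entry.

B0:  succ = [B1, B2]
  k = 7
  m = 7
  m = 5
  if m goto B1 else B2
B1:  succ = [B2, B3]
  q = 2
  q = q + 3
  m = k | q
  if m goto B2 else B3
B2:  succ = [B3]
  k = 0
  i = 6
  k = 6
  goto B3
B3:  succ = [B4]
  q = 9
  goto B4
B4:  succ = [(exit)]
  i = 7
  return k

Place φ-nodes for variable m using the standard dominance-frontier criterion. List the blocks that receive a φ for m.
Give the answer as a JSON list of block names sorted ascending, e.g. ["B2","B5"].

Answer: ["B2", "B3"]

Working:
idom tree: B1←B0 B2←B0 B3←B0 B4←B3
Dom at joins:
  B2: preds {B0,B1}: {B0} ∩ {B0,B1} = {B0}; idom=B0
  B3: preds {B1,B2}: {B0,B1} ∩ {B0,B2} = {B0}; idom=B0

DF derivation:
  B2←B0: walk · to B0
  B2←B1: walk B1 to B0
  B3←B1: walk B1 to B0
  B3←B2: walk B2 to B0
  DF(B0)=∅
  DF(B1)={B2,B3}
  DF(B2)={B3}
  DF(B3)=∅
  DF(B4)=∅

φ for m: defs {B0,B1}
  DF⁺ = {B2,B3}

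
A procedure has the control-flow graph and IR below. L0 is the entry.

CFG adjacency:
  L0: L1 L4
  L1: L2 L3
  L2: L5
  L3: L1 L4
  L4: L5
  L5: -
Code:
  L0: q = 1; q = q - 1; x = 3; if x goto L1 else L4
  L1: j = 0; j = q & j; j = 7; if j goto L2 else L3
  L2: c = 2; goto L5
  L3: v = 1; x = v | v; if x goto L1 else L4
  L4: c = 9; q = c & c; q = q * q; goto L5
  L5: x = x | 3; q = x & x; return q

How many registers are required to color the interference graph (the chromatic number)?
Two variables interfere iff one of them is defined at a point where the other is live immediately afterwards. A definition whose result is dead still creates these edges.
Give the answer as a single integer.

Per-block:
  L0: def={q,x} ue=∅
  L1: def={j} ue={q}
  L2: def={c} ue=∅
  L3: def={v,x} ue=∅
  L4: def={c,q} ue=∅
  L5: def={q,x} ue={x}

Live sets:
  live L0: ∅→{q,x}
  live L1: {q,x}→{q,x}
  live L2: {x}→{x}
  live L3: {q}→{q,x}
  live L4: {x}→{x}
  live L5: {x}→∅

Interfere edges:
  c: {x}
  j: {q,x}
  q: {j,v,x}
  v: {q}
  x: {c,j,q}

Colouring:
  lower bound: {j,q,x} mutually conflict ⇒ χ ≥ 3
  assign c→R0 j→R2 q→R0 v→R1 x→R1 — no edge inside a register ⇒ χ ≤ 3
  χ = 3

Answer: 3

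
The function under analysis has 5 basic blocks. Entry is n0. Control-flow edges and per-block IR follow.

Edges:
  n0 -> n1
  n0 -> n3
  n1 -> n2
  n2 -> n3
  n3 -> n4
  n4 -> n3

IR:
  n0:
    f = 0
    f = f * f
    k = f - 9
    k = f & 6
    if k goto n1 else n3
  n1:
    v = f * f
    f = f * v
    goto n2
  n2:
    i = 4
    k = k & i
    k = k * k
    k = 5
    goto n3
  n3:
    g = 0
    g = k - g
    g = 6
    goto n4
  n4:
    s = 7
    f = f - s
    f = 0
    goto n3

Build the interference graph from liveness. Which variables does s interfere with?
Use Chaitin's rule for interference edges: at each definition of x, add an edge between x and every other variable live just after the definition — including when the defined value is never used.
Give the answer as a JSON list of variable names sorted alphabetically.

Block summaries:
  n0: {f,k} / ∅
  n1: {f,v} / {f}
  n2: {i,k} / {k}
  n3: {g} / {k}
  n4: {f,s} / {f}

Liveness:
  live n0: ∅→{f,k}
  live n1: {f,k}→{f,k}
  live n2: {f,k}→{f,k}
  live n3: {f,k}→{f,k}
  live n4: {f,k}→{f,k}

Conflict graph:
  f — {g,i,k,s,v}
  g — {f,k}
  i — {f,k}
  k — {f,g,i,s,v}
  s — {f,k}
  v — {f,k}

N(s) = ["f", "k"]

Answer: ["f", "k"]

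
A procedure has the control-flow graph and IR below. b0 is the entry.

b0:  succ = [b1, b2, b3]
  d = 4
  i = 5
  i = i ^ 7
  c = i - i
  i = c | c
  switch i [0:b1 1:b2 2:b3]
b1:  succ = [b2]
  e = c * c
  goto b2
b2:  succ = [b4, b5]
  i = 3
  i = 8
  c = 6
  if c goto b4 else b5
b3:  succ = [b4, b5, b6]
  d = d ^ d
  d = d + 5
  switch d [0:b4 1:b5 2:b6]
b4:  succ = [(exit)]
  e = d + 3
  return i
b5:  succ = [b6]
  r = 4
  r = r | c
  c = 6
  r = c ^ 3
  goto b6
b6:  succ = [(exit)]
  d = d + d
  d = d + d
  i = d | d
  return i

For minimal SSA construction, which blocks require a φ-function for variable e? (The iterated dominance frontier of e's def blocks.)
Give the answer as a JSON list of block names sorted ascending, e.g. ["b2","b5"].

Answer: ["b2", "b4", "b5", "b6"]

Analysis:
idom tree: b1←b0 b2←b0 b3←b0 b4←b0 b5←b0 b6←b0
Join-block Dom:
  b2: preds {b0,b1}: {b0} ∩ {b0,b1} = {b0}; idom=b0
  b4: preds {b2,b3}: {b0,b2} ∩ {b0,b3} = {b0}; idom=b0
  b5: preds {b2,b3}: {b0,b2} ∩ {b0,b3} = {b0}; idom=b0
  b6: preds {b3,b5}: {b0,b3} ∩ {b0,b5} = {b0}; idom=b0

Frontier:
  b2←b0: walk · to b0
  b2←b1: walk b1 to b0
  b4←b2: walk b2 to b0
  b4←b3: walk b3 to b0
  b5←b2: walk b2 to b0
  b5←b3: walk b3 to b0
  b6←b3: walk b3 to b0
  b6←b5: walk b5 to b0
  b0 → ∅
  b1 → {b2}
  b2 → {b4,b5}
  b3 → {b4,b5,b6}
  b4 → ∅
  b5 → {b6}
  b6 → ∅

φ for e: defs {b1,b4}
  DF⁺ = {b2,b4,b5,b6}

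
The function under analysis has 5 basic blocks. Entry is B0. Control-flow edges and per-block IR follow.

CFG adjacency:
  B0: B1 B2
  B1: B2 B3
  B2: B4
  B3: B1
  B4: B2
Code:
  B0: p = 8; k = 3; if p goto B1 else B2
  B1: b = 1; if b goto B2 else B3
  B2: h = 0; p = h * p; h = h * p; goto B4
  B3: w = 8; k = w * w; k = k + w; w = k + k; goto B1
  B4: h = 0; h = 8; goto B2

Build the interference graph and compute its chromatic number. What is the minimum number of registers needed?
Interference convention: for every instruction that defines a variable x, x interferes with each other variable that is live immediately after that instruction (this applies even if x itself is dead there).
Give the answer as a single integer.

Per-block:
  B0 def {k,p} use ∅
  B1 def {b} use ∅
  B2 def {h,p} use {p}
  B3 def {k,w} use ∅
  B4 def {h} use ∅

Backward fixpoint:
  live B0: ∅→{p}
  live B1: {p}→{p}
  live B2: {p}→{p}
  live B3: {p}→{p}
  live B4: {p}→{p}

Interference:
  b: {p}
  h: {p}
  k: {p,w}
  p: {b,h,k,w}
  w: {k,p}

Colouring:
  clique {k,p,w} ⇒ need ≥ 3
  3-colouring: c0={p}  c1={b,h,k}  c2={w}
  χ = 3

Answer: 3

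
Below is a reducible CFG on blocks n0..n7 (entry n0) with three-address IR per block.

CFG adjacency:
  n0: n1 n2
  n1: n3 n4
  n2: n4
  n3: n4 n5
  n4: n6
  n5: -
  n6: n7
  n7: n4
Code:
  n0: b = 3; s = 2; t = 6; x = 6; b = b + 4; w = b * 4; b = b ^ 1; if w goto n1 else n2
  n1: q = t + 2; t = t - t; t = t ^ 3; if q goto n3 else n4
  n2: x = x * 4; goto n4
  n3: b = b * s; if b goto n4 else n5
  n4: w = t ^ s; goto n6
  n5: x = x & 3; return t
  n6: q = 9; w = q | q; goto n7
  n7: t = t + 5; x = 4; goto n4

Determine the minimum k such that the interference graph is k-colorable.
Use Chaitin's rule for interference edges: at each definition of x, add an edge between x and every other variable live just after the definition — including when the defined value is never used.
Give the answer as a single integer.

def/use:
  n0 def {b,s,t,w,x} use ∅
  n1 def {q,t} use {t}
  n2 def {x} use {x}
  n3 def {b} use {b,s}
  n4 def {w} use {s,t}
  n5 def {x} use {t,x}
  n6 def {q,w} use ∅
  n7 def {t,x} use {t}

Liveness:
  live n0: ∅→{b,s,t,x}
  live n1: {b,s,t,x}→{b,s,t,x}
  live n2: {s,t,x}→{s,t}
  live n3: {b,s,t,x}→{s,t,x}
  live n4: {s,t}→{s,t}
  live n5: {t,x}→∅
  live n6: {s,t}→{s,t}
  live n7: {s,t}→{s,t}

Interference:
  b: {q,s,t,w,x}
  q: {b,s,t,x}
  s: {b,q,t,w,x}
  t: {b,q,s,w,x}
  w: {b,s,t,x}
  x: {b,q,s,t,w}

Registers:
  {b,q,s,t,x} pairwise interfere (5-clique) ⇒ χ ≥ 5
  5-colouring: c0={b}  c1={s}  c2={t}  c3={x}  c4={q,w}
  χ = 5

Answer: 5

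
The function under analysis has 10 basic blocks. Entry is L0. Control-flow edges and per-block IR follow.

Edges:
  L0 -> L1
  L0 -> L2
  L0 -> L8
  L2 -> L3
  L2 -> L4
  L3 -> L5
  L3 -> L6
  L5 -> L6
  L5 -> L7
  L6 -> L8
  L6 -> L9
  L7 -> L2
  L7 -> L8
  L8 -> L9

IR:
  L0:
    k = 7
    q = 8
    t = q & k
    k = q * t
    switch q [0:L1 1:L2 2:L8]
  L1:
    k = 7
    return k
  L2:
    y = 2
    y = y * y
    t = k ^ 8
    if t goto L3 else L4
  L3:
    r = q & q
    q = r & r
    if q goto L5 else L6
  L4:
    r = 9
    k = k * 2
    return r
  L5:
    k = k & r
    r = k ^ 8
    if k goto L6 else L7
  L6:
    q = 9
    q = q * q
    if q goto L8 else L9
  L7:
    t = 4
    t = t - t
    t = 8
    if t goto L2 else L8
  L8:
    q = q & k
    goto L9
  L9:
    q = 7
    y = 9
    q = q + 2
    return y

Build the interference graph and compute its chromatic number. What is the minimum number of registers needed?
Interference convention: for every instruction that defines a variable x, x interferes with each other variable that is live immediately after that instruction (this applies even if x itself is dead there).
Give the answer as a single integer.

Block summaries:
  L0 def {k,q,t} use ∅
  L1 def {k} use ∅
  L2 def {t,y} use {k}
  L3 def {q,r} use {q}
  L4 def {k,r} use {k}
  L5 def {k,r} use {k,r}
  L6 def {q} use ∅
  L7 def {t} use ∅
  L8 def {q} use {k,q}
  L9 def {q,y} use ∅

Liveness:
  L0 li=∅ lo={k,q}
  L1 li=∅ lo=∅
  L2 li={k,q} lo={k,q}
  L3 li={k,q} lo={k,q,r}
  L4 li={k} lo=∅
  L5 li={k,q,r} lo={k,q}
  L6 li={k} lo={k,q}
  L7 li={k,q} lo={k,q}
  L8 li={k,q} lo=∅
  L9 li=∅ lo=∅

Conflict graph:
  k: {q,r,t,y}
  q: {k,r,t,y}
  r: {k,q}
  t: {k,q}
  y: {k,q}

Colouring:
  clique {k,q,r} ⇒ need ≥ 3
  3-colouring: r0={k}  r1={q}  r2={r,t,y}
  χ = 3

Answer: 3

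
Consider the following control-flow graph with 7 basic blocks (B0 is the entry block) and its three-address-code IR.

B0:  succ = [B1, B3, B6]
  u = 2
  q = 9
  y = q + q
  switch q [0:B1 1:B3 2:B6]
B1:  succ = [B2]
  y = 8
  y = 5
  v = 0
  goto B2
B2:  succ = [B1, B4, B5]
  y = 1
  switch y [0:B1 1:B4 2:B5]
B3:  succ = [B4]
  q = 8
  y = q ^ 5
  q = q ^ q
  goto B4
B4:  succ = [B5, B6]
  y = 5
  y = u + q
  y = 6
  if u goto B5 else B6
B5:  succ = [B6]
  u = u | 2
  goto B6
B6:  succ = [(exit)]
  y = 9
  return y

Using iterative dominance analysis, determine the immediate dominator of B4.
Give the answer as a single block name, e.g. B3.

Answer: B0

Working:
idom tree: B1←B0 B2←B1 B3←B0 B4←B0 B5←B0 B6←B0
Dom at joins:
  B1: preds {B0,B2}: {B0} ∩ {B0,B1,B2} = {B0}; idom=B0
  B4: preds {B2,B3}: {B0,B1,B2} ∩ {B0,B3} = {B0}; idom=B0
  B5: preds {B2,B4}: {B0,B1,B2} ∩ {B0,B4} = {B0}; idom=B0
  B6: preds {B0,B4,B5}: {B0} ∩ {B0,B4} ∩ {B0,B5} = {B0}; idom=B0

idom(B4) = B0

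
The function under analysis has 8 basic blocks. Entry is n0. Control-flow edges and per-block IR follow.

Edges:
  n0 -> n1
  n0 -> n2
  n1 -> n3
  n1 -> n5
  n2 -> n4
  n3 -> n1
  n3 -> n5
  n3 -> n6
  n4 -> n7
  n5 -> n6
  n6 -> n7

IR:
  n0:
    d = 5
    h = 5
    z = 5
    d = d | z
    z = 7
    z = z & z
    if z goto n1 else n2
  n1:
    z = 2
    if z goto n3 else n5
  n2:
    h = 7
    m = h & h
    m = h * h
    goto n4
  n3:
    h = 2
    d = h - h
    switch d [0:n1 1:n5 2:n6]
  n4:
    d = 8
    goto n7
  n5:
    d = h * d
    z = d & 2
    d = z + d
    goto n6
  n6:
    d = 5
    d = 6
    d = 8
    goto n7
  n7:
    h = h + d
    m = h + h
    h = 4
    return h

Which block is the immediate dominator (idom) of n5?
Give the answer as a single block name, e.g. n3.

Answer: n1

Derivation:
idom tree: n1←n0 n2←n0 n3←n1 n4←n2 n5←n1 n6←n1 n7←n0
Join-block Dom:
  n1: preds {n0,n3}: {n0} ∩ {n0,n1,n3} = {n0}; idom=n0
  n5: preds {n1,n3}: {n0,n1} ∩ {n0,n1,n3} = {n0,n1}; idom=n1
  n6: preds {n3,n5}: {n0,n1,n3} ∩ {n0,n1,n5} = {n0,n1}; idom=n1
  n7: preds {n4,n6}: {n0,n2,n4} ∩ {n0,n1,n6} = {n0}; idom=n0

idom(n5) = n1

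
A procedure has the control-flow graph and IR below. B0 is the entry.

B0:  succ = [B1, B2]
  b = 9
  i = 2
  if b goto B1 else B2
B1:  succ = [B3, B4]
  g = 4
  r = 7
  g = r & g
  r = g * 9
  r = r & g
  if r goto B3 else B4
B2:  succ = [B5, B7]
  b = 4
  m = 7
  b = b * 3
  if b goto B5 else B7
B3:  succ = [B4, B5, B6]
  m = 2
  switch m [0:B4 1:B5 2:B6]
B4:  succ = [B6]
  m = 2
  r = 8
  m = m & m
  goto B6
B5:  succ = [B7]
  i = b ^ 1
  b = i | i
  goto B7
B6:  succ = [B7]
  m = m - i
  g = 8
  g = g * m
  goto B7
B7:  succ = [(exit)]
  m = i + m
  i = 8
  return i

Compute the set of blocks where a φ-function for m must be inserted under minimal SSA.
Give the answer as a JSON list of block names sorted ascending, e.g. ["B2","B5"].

Answer: ["B4", "B5", "B6", "B7"]

Working:
idom tree: B1←B0 B2←B0 B3←B1 B4←B1 B5←B0 B6←B1 B7←B0
Dom∩ at merges:
  B4: preds {B1,B3}: {B0,B1} ∩ {B0,B1,B3} = {B0,B1}; idom=B1
  B5: preds {B2,B3}: {B0,B2} ∩ {B0,B1,B3} = {B0}; idom=B0
  B6: preds {B3,B4}: {B0,B1,B3} ∩ {B0,B1,B4} = {B0,B1}; idom=B1
  B7: preds {B2,B5,B6}: {B0,B2} ∩ {B0,B5} ∩ {B0,B1,B6} = {B0}; idom=B0

DF walk-up:
  B4←B1: walk · to B1
  B4←B3: walk B3 to B1
  B5←B2: walk B2 to B0
  B5←B3: walk B3→B1 to B0
  B6←B3: walk B3 to B1
  B6←B4: walk B4 to B1
  B7←B2: walk B2 to B0
  B7←B5: walk B5 to B0
  B7←B6: walk B6→B1 to B0
  B0: DF=∅
  B1: DF={B5,B7}
  B2: DF={B5,B7}
  B3: DF={B4,B5,B6}
  B4: DF={B6}
  B5: DF={B7}
  B6: DF={B7}
  B7: DF=∅

φ for m: defs {B2,B3,B4,B6,B7}
  DF⁺ = {B4,B5,B6,B7}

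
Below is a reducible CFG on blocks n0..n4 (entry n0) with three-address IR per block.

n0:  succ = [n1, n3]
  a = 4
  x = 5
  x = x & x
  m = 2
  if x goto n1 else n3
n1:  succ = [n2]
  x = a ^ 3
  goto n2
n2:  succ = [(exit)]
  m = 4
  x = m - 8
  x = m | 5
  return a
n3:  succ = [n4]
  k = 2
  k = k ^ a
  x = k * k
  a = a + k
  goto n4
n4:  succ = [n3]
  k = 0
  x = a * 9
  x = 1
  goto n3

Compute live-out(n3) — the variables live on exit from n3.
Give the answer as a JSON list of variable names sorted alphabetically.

Block summaries:
  n0 def {a,m,x} use ∅
  n1 def {x} use {a}
  n2 def {m,x} use {a}
  n3 def {a,k,x} use {a}
  n4 def {k,x} use {a}

Backward fixpoint:
  n0: in=∅ out={a}
  n1: in={a} out={a}
  n2: in={a} out=∅
  n3: in={a} out={a}
  n4: in={a} out={a}

live-out(n3) = ["a"]

Answer: ["a"]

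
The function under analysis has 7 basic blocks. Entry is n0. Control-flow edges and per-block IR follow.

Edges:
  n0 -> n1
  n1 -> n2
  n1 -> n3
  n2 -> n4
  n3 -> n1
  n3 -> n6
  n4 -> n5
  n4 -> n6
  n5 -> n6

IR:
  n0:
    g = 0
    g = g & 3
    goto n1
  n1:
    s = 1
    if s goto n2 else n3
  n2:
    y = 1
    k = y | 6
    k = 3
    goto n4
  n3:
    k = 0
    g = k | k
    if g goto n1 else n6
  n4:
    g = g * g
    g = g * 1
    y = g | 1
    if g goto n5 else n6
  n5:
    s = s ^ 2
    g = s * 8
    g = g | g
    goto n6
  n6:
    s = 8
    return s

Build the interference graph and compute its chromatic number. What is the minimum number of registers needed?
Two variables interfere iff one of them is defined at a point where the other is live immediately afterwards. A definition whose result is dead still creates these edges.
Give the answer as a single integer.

Block summaries:
  n0 def {g} use ∅
  n1 def {s} use ∅
  n2 def {k,y} use ∅
  n3 def {g,k} use ∅
  n4 def {g,y} use {g}
  n5 def {g,s} use {s}
  n6 def {s} use ∅

Backward fixpoint:
  n0: in=∅ out={g}
  n1: in={g} out={g,s}
  n2: in={g,s} out={g,s}
  n3: in=∅ out={g}
  n4: in={g,s} out={s}
  n5: in={s} out=∅
  n6: in=∅ out=∅

Interference:
  g: {k,s,y}
  k: {g,s}
  s: {g,k,y}
  y: {g,s}

Colouring:
  clique {g,k,s} ⇒ need ≥ 3
  assign g→R0 k→R2 s→R1 y→R2 — no edge inside a register ⇒ χ ≤ 3
  χ = 3

Answer: 3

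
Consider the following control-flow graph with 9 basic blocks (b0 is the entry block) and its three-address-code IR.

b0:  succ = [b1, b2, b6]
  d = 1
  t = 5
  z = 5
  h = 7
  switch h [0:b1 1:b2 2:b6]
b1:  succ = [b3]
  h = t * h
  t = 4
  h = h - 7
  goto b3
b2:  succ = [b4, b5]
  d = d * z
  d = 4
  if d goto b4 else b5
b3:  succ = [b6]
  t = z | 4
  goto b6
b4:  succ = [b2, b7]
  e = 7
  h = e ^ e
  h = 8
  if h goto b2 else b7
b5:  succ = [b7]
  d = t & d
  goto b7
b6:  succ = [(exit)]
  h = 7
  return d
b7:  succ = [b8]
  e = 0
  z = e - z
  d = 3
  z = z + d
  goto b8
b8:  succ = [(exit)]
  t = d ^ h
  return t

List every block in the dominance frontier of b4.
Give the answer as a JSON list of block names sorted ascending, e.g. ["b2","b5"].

Answer: ["b2", "b7"]

Analysis:
idom tree: b1←b0 b2←b0 b3←b1 b4←b2 b5←b2 b6←b0 b7←b2 b8←b7
Join-block Dom:
  b2: preds {b0,b4}: {b0} ∩ {b0,b2,b4} = {b0}; idom=b0
  b6: preds {b0,b3}: {b0} ∩ {b0,b1,b3} = {b0}; idom=b0
  b7: preds {b4,b5}: {b0,b2,b4} ∩ {b0,b2,b5} = {b0,b2}; idom=b2

Frontier:
  join b2 pred b0: · stop@b0
  join b2 pred b4: b4→b2 stop@b0
  join b6 pred b0: · stop@b0
  join b6 pred b3: b3→b1 stop@b0
  join b7 pred b4: b4 stop@b2
  join b7 pred b5: b5 stop@b2
  b0 → ∅
  b1 → {b6}
  b2 → {b2}
  b3 → {b6}
  b4 → {b2,b7}
  b5 → {b7}
  b6 → ∅
  b7 → ∅
  b8 → ∅

DF(b4) = ["b2", "b7"]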